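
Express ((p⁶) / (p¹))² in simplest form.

p^10

Inside the bracket: p⁵
Raise to the power 2: p^10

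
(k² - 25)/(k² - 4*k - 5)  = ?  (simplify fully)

Factor: k² - 25 = (k - 5)·(k + 5);  k² - 4*k - 5 = (k - 5)·(k + 1)
Cancel the common factor (k - 5).

(k + 5)/(k + 1)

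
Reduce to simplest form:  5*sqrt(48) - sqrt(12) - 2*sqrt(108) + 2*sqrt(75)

16*sqrt(3)

5*sqrt(48) = 20*sqrt(3); sqrt(12) = 2*sqrt(3); 2*sqrt(108) = 12*sqrt(3); 2*sqrt(75) = 10*sqrt(3)
Combine: (20 - 2 - 12 + 10)·sqrt(3) = 16*sqrt(3)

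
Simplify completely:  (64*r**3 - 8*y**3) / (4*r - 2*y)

16*r**2 + 8*r*y + 4*y**2

(4*r)**3 - (2*y)**3 = (4*r - 2*y)(16*r**2 + 8*r*y + 4*y**2).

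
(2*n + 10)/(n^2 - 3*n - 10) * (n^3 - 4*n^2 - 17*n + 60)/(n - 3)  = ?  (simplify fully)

(2*n^2 + 18*n + 40)/(n + 2)

Factor: 2*n + 10 = 2*(n + 5);  n^2 - 3*n - 10 = (n - 5)*(n + 2);  n^3 - 4*n^2 - 17*n + 60 = (n - 5)*(n - 3)*(n + 4)
Cancel the common factors (n - 5), (n - 3).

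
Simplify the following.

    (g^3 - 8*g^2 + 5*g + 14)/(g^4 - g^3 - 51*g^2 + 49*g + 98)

1/(g + 7)

Factor: g^3 - 8*g^2 + 5*g + 14 = (g - 7)*(g + 1)*(g - 2);  g^4 - g^3 - 51*g^2 + 49*g + 98 = (g + 1)*(g - 2)*(g - 7)*(g + 7)
Cancel the common factors (g - 2), (g + 1), (g - 7).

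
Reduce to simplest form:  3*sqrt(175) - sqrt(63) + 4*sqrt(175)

32*sqrt(7)

3*sqrt(175) = 15*sqrt(7); sqrt(63) = 3*sqrt(7); 4*sqrt(175) = 20*sqrt(7)
Combine: (15 - 3 + 20)·sqrt(7) = 32*sqrt(7)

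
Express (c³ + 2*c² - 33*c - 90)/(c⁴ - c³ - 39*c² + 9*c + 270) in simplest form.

Factor: c³ + 2*c² - 33*c - 90 = (c + 5)·(c - 6)·(c + 3);  c⁴ - c³ - 39*c² + 9*c + 270 = (c - 3)·(c + 5)·(c + 3)·(c - 6)
Cancel the common factors (c + 5), (c + 3), (c - 6).

1/(c - 3)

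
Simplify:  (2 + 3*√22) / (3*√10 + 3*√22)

Multiply numerator and denominator by -3*√10 + 3*√22.
Denominator becomes 108; numerator becomes -18*√55 - 6*√10 + 6*√22 + 198.

(-3*√55 - √10 + √22 + 33)/18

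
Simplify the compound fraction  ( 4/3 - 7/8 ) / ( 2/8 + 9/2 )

Numerator: 4/3 - 7/8 = 11/24
Denominator: 2/8 + 9/2 = 19/4
Divide: (11/24) · (4/19) = 11/114

11/114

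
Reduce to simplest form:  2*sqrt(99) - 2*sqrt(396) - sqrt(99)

-9*sqrt(11)

2*sqrt(99) = 6*sqrt(11); 2*sqrt(396) = 12*sqrt(11); sqrt(99) = 3*sqrt(11)
Combine: (6 - 12 - 3)·sqrt(11) = -9*sqrt(11)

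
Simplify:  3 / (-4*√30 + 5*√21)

Multiply numerator and denominator by 4*√30 + 5*√21.
Denominator becomes 45; numerator becomes 12*√30 + 15*√21.

(4*√30 + 5*√21)/15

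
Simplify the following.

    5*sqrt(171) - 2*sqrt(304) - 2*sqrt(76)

3*sqrt(19)

5*sqrt(171) = 15*sqrt(19); 2*sqrt(304) = 8*sqrt(19); 2*sqrt(76) = 4*sqrt(19)
Combine: (15 - 8 - 4)·sqrt(19) = 3*sqrt(19)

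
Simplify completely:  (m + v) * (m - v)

(m+v)(m-v) = m^2 - v^2.

m^2 - v^2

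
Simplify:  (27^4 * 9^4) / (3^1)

27^4 = 3^12; 9^4 = 3^8; 3^1 = 3^1
Combine exponents: 3^19

3^19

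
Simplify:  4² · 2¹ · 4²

4² = 2^4; 2¹ = 2^1; 4² = 2^4
Combine exponents: 2^9

2^9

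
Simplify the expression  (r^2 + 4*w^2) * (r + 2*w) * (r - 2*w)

Pair the conjugate factors: (r+(2*w))(r-(2*w)) = r^2 - 4*w^2, then repeat with the next factor.

r^4 - 16*w^4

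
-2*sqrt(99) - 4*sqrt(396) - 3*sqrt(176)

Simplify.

-42*sqrt(11)

2*sqrt(99) = 6*sqrt(11); 4*sqrt(396) = 24*sqrt(11); 3*sqrt(176) = 12*sqrt(11)
Combine: (-6 - 24 - 12)·sqrt(11) = -42*sqrt(11)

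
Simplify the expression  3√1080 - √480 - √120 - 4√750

3√1080 = 18*√30; √480 = 4*√30; √120 = 2*√30; 4√750 = 20*√30
Combine: (18 - 4 - 2 - 20)·√30 = -8*√30

-8*√30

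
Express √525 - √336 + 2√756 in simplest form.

13*√21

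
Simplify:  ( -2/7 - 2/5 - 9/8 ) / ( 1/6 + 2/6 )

Numerator: -2/7 - 2/5 - 9/8 = -507/280
Denominator: 1/6 + 2/6 = 1/2
Divide: (-507/280) · (2) = -507/140

-507/140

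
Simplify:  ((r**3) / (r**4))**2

Inside the bracket: (r**-1)
Raise to the power 2: (r**-2)

r**(-2)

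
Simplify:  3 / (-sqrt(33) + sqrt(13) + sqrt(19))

(sqrt(33) + 27*sqrt(19) + 39*sqrt(13) + 2*sqrt(8151))/329

Group as (sqrt(13) + sqrt(19)) - sqrt(33); multiply by (sqrt(13) + sqrt(19)) + sqrt(33), then rationalise the remaining surd.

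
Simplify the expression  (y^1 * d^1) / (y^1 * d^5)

Quotient: (d^-4)

d^(-4)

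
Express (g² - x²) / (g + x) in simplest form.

g - x

g² - x² factors as -(-g + x)*(g + x).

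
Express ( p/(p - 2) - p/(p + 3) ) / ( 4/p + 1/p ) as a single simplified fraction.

p^2/(p^2 + p - 6)

Numerator: p/(p - 2) - p/(p + 3) = 5*p/(p^2 + p - 6)
Denominator: 4/p + 1/p = 5/p
Divide: (5*p/(p^2 + p - 6)) · (p/5) = p^2/(p^2 + p - 6)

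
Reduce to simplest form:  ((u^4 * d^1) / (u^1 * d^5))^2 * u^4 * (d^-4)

Inside the bracket: u^3 * (d^-4)
Raise to the power 2: u^6 * (d^-8)
Multiply by u^4 * (d^-4): add exponents.

u^10/d^12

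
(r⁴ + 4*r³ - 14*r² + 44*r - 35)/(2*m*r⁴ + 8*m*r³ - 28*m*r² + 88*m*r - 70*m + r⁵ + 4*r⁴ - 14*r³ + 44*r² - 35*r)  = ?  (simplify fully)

Factor: r⁴ + 4*r³ - 14*r² + 44*r - 35 = (r² - 2*r + 5)·(r - 1)·(r + 7);  2*m*r⁴ + 8*m*r³ - 28*m*r² + 88*m*r - 70*m + r⁵ + 4*r⁴ - 14*r³ + 44*r² - 35*r = (2*m + r)·(r + 7)·(r - 1)·(r² - 2*r + 5)
Cancel the common factors (r² - 2*r + 5), (r + 7), (r - 1).

1/(2*m + r)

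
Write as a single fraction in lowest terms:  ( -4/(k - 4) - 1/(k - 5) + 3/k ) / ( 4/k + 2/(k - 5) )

Numerator: -4/(k - 4) - 1/(k - 5) + 3/k = (-2*k^2 - 3*k + 60)/(k^3 - 9*k^2 + 20*k)
Denominator: 4/k + 2/(k - 5) = (6*k - 20)/(k^2 - 5*k)
Divide: ((-2*k^2 - 3*k + 60)/(k^3 - 9*k^2 + 20*k)) · ((k^2 - 5*k)/(6*k - 20)) = (-2*k^2 - 3*k + 60)/(6*k^2 - 44*k + 80)

(-2*k^2 - 3*k + 60)/(6*k^2 - 44*k + 80)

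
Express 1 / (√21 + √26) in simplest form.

(-√21 + √26)/5

Multiply numerator and denominator by -√21 + √26.
Denominator becomes 5; numerator becomes -√21 + √26.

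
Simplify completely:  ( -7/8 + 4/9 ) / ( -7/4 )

Numerator: -7/8 + 4/9 = -31/72
Denominator: -7/4 = -7/4
Divide: (-31/72) · (-4/7) = 31/126

31/126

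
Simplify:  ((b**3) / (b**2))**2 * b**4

Inside the bracket: b**1
Raise to the power 2: b**2
Multiply by b**4: add exponents.

b**6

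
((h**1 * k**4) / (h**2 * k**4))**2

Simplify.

Inside the bracket: (h**-1)
Raise to the power 2: (h**-2)

h**(-2)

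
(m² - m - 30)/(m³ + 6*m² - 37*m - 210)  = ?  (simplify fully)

1/(m + 7)

Factor: m² - m - 30 = (m + 5)·(m - 6);  m³ + 6*m² - 37*m - 210 = (m + 7)·(m - 6)·(m + 5)
Cancel the common factors (m - 6), (m + 5).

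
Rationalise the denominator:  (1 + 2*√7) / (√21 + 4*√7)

Multiply numerator and denominator by -√21 + 4*√7.
Denominator becomes 91; numerator becomes -14*√3 - √21 + 4*√7 + 56.

(-14*√3 - √21 + 4*√7 + 56)/91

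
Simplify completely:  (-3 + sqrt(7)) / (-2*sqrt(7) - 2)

(-5 + 2*sqrt(7))/6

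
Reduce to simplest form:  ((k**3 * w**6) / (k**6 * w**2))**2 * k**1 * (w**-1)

Inside the bracket: (k**-3) * w**4
Raise to the power 2: (k**-6) * w**8
Multiply by k**1 * (w**-1): add exponents.

w**7/k**5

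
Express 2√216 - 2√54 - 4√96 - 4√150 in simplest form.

2√216 = 12*√6; 2√54 = 6*√6; 4√96 = 16*√6; 4√150 = 20*√6
Combine: (12 - 6 - 16 - 20)·√6 = -30*√6

-30*√6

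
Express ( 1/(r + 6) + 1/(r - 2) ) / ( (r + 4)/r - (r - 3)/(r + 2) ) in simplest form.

(2*r³ + 8*r² + 8*r)/(9*r³ + 44*r² - 76*r - 96)

Numerator: 1/(r + 6) + 1/(r - 2) = (2*r + 4)/(r² + 4*r - 12)
Denominator: (r + 4)/r - (r - 3)/(r + 2) = (9*r + 8)/(r² + 2*r)
Divide: ((2*r + 4)/(r² + 4*r - 12)) · ((r² + 2*r)/(9*r + 8)) = (2*r³ + 8*r² + 8*r)/(9*r³ + 44*r² - 76*r - 96)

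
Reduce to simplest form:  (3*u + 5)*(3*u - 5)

Product of conjugates: (P+Q)(P-Q) = P^2 - Q^2.

9*u^2 - 25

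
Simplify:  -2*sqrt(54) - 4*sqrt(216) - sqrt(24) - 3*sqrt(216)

2*sqrt(54) = 6*sqrt(6); 4*sqrt(216) = 24*sqrt(6); sqrt(24) = 2*sqrt(6); 3*sqrt(216) = 18*sqrt(6)
Combine: (-6 - 24 - 2 - 18)·sqrt(6) = -50*sqrt(6)

-50*sqrt(6)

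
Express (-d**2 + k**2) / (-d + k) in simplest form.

d + k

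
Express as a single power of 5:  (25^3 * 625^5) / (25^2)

5^22

25^3 = 5^6; 625^5 = 5^20; 25^2 = 5^4
Combine exponents: 5^22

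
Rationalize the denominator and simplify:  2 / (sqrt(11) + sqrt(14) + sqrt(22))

Group as (sqrt(11) + sqrt(22)) + sqrt(14); multiply by (sqrt(11) + sqrt(22)) - sqrt(14), then rationalise the remaining surd.

(-88*sqrt(7) + 6*sqrt(22) + 38*sqrt(14) + 50*sqrt(11))/607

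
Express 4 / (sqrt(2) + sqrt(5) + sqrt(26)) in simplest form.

Group as (sqrt(2) + sqrt(5)) + sqrt(26); multiply by (sqrt(2) + sqrt(5)) - sqrt(26), then rationalise the remaining surd.

(-92*sqrt(5) - 116*sqrt(2) + 16*sqrt(65) + 76*sqrt(26))/321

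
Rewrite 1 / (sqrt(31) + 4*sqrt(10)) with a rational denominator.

Multiply numerator and denominator by -sqrt(31) + 4*sqrt(10).
Denominator becomes 129; numerator becomes -sqrt(31) + 4*sqrt(10).

(-sqrt(31) + 4*sqrt(10))/129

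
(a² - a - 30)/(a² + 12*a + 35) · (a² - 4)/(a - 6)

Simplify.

(a² - 4)/(a + 7)

Factor: a² - a - 30 = (a - 6)·(a + 5);  a² + 12*a + 35 = (a + 7)·(a + 5);  a² - 4 = (a - 2)·(a + 2)
Cancel the common factors (a - 6), (a + 5).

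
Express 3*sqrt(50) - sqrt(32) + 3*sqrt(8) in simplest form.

3*sqrt(50) = 15*sqrt(2); sqrt(32) = 4*sqrt(2); 3*sqrt(8) = 6*sqrt(2)
Combine: (15 - 4 + 6)·sqrt(2) = 17*sqrt(2)

17*sqrt(2)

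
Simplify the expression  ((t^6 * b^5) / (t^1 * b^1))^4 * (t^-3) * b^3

b^19*t^17

Inside the bracket: t^5 * b^4
Raise to the power 4: t^20 * b^16
Multiply by (t^-3) * b^3: add exponents.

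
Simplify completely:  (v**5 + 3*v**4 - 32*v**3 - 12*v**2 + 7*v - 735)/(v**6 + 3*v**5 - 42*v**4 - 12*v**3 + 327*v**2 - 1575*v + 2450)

(v + 3)/(v**2 + 3*v - 10)

Factor: v**5 + 3*v**4 - 32*v**3 - 12*v**2 + 7*v - 735 = (v + 3)*(v + 7)*(v - 5)*(v**2 - 2*v + 7);  v**6 + 3*v**5 - 42*v**4 - 12*v**3 + 327*v**2 - 1575*v + 2450 = (v**2 - 2*v + 7)*(v + 5)*(v - 2)*(v + 7)*(v - 5)
Cancel the common factors (v**2 - 2*v + 7), (v - 5), (v + 7).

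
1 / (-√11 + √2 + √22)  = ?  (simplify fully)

(-13*√11 - 9*√22 + 31*√2 + 44)/7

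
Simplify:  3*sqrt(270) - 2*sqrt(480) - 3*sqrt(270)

-8*sqrt(30)

3*sqrt(270) = 9*sqrt(30); 2*sqrt(480) = 8*sqrt(30); 3*sqrt(270) = 9*sqrt(30)
Combine: (9 - 8 - 9)·sqrt(30) = -8*sqrt(30)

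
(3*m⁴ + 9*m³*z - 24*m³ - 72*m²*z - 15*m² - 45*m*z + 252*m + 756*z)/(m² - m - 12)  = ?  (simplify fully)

3*m² + 9*m*z - 21*m - 63*z

Factor: 3*m⁴ + 9*m³*z - 24*m³ - 72*m²*z - 15*m² - 45*m*z + 252*m + 756*z = 3·(m + 3*z)·(m - 7)·(m - 4)·(m + 3);  m² - m - 12 = (m - 4)·(m + 3)
Cancel the common factors (m - 4), (m + 3).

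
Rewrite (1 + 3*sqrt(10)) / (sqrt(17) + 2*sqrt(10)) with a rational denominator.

Multiply numerator and denominator by -sqrt(17) + 2*sqrt(10).
Denominator becomes 23; numerator becomes -3*sqrt(170) - sqrt(17) + 2*sqrt(10) + 60.

(-3*sqrt(170) - sqrt(17) + 2*sqrt(10) + 60)/23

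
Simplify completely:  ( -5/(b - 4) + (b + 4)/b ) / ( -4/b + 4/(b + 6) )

(-b^3 - b^2 + 46*b + 96)/(24*b - 96)

Numerator: -5/(b - 4) + (b + 4)/b = (b^2 - 5*b - 16)/(b^2 - 4*b)
Denominator: -4/b + 4/(b + 6) = -24/(b^2 + 6*b)
Divide: ((b^2 - 5*b - 16)/(b^2 - 4*b)) · (-b^2/24 - b/4) = (-b^3 - b^2 + 46*b + 96)/(24*b - 96)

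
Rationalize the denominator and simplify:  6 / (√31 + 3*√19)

Multiply numerator and denominator by -3*√19 + √31.
Denominator becomes -140; numerator becomes -18*√19 + 6*√31.

(-3*√31 + 9*√19)/70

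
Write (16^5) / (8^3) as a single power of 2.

2^11

16^5 = 2^20; 8^3 = 2^9
Combine exponents: 2^11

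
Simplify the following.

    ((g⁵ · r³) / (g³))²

Inside the bracket: g² · r³
Raise to the power 2: g⁴ · r⁶

g⁴*r⁶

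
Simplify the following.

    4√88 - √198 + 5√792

4√88 = 8*√22; √198 = 3*√22; 5√792 = 30*√22
Combine: (8 - 3 + 30)·√22 = 35*√22

35*√22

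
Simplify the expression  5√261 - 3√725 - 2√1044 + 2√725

-2*√29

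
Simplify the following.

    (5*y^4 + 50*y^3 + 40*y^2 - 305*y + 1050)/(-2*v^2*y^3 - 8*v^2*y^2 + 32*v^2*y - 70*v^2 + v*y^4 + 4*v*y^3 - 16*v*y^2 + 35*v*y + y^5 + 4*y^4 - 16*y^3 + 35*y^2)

Factor: 5*y^4 + 50*y^3 + 40*y^2 - 305*y + 1050 = 5*(y + 7)*(y + 6)*(y^2 - 3*y + 5);  -2*v^2*y^3 - 8*v^2*y^2 + 32*v^2*y - 70*v^2 + v*y^4 + 4*v*y^3 - 16*v*y^2 + 35*v*y + y^5 + 4*y^4 - 16*y^3 + 35*y^2 = (y + 7)*(y^2 - 3*y + 5)*(-v + y)*(2*v + y)
Cancel the common factors (y^2 - 3*y + 5), (y + 7).

(5*y + 30)/(-2*v^2 + v*y + y^2)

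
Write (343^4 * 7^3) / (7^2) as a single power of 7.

7^13

343^4 = 7^12; 7^3 = 7^3; 7^2 = 7^2
Combine exponents: 7^13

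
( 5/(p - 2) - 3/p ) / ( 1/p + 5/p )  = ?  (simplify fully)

Numerator: 5/(p - 2) - 3/p = (2*p + 6)/(p^2 - 2*p)
Denominator: 1/p + 5/p = 6/p
Divide: ((2*p + 6)/(p^2 - 2*p)) · (p/6) = (p + 3)/(3*p - 6)

(p + 3)/(3*p - 6)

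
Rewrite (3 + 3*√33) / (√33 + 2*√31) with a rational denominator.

(-99 - 3*√33 + 6*√31 + 6*√1023)/91

Multiply numerator and denominator by -2*√31 + √33.
Denominator becomes -91; numerator becomes -6*√1023 - 6*√31 + 3*√33 + 99.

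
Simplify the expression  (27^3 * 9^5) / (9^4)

27^3 = 3^9; 9^5 = 3^10; 9^4 = 3^8
Combine exponents: 3^11

3^11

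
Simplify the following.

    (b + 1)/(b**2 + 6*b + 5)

Factor: b**2 + 6*b + 5 = (b + 5)*(b + 1)
Cancel the common factor (b + 1).

1/(b + 5)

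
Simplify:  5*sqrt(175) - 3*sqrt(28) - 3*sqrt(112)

5*sqrt(175) = 25*sqrt(7); 3*sqrt(28) = 6*sqrt(7); 3*sqrt(112) = 12*sqrt(7)
Combine: (25 - 6 - 12)·sqrt(7) = 7*sqrt(7)

7*sqrt(7)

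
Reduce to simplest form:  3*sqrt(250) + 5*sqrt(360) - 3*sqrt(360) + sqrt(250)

32*sqrt(10)

3*sqrt(250) = 15*sqrt(10); 5*sqrt(360) = 30*sqrt(10); 3*sqrt(360) = 18*sqrt(10); sqrt(250) = 5*sqrt(10)
Combine: (15 + 30 - 18 + 5)·sqrt(10) = 32*sqrt(10)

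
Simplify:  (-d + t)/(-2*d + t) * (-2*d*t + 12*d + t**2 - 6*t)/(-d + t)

Factor: -2*d*t + 12*d + t**2 - 6*t = (t - 6)*(-2*d + t)
Cancel the common factors (-d + t), (-2*d + t).

t - 6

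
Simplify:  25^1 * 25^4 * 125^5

25^1 = 5^2; 25^4 = 5^8; 125^5 = 5^15
Combine exponents: 5^25

5^25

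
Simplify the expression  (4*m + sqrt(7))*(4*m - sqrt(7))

Difference of squares with P = 4*m, Q = sqrt(7).

16*m^2 - 7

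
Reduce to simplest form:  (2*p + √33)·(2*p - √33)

(2*p)^2 - (√33)^2 = 4*p² - 33.

4*p² - 33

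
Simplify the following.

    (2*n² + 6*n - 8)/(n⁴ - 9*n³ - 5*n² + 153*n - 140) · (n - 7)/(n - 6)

Factor: 2*n² + 6*n - 8 = 2·(n - 1)·(n + 4);  n⁴ - 9*n³ - 5*n² + 153*n - 140 = (n + 4)·(n - 1)·(n - 7)·(n - 5)
Cancel the common factors (n + 4), (n - 7), (n - 1).

2/(n² - 11*n + 30)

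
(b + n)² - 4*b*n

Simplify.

Expanding gives b² - 2*b*n + n², a perfect square.

(b - n)²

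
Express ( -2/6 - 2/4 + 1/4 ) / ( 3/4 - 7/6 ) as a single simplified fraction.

7/5

Numerator: -2/6 - 2/4 + 1/4 = -7/12
Denominator: 3/4 - 7/6 = -5/12
Divide: (-7/12) · (-12/5) = 7/5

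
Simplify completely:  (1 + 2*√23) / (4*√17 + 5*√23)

(-8*√391 - 4*√17 + 5*√23 + 230)/303

Multiply numerator and denominator by -4*√17 + 5*√23.
Denominator becomes 303; numerator becomes -8*√391 - 4*√17 + 5*√23 + 230.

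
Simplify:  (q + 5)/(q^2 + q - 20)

Factor: q^2 + q - 20 = (q + 5)*(q - 4)
Cancel the common factor (q + 5).

1/(q - 4)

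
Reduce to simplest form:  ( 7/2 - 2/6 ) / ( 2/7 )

133/12

Numerator: 7/2 - 2/6 = 19/6
Denominator: 2/7 = 2/7
Divide: (19/6) · (7/2) = 133/12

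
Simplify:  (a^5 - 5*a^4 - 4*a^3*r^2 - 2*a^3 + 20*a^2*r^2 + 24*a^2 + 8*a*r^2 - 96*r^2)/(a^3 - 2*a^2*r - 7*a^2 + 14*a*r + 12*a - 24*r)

Factor: a^5 - 5*a^4 - 4*a^3*r^2 - 2*a^3 + 20*a^2*r^2 + 24*a^2 + 8*a*r^2 - 96*r^2 = (a + 2*r)*(a + 2)*(a - 3)*(a - 2*r)*(a - 4);  a^3 - 2*a^2*r - 7*a^2 + 14*a*r + 12*a - 24*r = (a - 3)*(a - 2*r)*(a - 4)
Cancel the common factors (a - 2*r), (a - 3), (a - 4).

a^2 + 2*a*r + 2*a + 4*r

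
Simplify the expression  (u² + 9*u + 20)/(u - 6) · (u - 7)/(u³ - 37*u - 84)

Factor: u² + 9*u + 20 = (u + 5)·(u + 4);  u³ - 37*u - 84 = (u - 7)·(u + 3)·(u + 4)
Cancel the common factors (u + 4), (u - 7).

(u + 5)/(u² - 3*u - 18)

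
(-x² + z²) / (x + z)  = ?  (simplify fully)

-x² + z² factors as -(x - z)*(x + z).

-x + z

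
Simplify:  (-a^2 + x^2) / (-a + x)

a + x

-a^2 + x^2 factors as (-a + x)*(a + x).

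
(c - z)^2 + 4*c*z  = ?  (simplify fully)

(c + z)^2

After expansion: c^2 + 2*c*z + z^2 — a perfect-square trinomial.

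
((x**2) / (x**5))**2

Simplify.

Inside the bracket: (x**-3)
Raise to the power 2: (x**-6)

x**(-6)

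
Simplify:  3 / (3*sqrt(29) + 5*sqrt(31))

(-9*sqrt(29) + 15*sqrt(31))/514

Multiply numerator and denominator by -5*sqrt(31) + 3*sqrt(29).
Denominator becomes -514; numerator becomes -15*sqrt(31) + 9*sqrt(29).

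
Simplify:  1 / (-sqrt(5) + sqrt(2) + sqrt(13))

(-5*sqrt(5) - 3*sqrt(13) + 8*sqrt(2) + sqrt(130))/2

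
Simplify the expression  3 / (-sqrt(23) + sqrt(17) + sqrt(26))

Group as (sqrt(17) + sqrt(26)) - sqrt(23); multiply by (sqrt(17) + sqrt(26)) + sqrt(23), then rationalise the remaining surd.

(-10*sqrt(23) + 7*sqrt(26) + 16*sqrt(17) + sqrt(10166))/228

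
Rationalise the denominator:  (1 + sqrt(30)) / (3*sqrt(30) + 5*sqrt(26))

(-90 - 3*sqrt(30) + 5*sqrt(26) + 10*sqrt(195))/380

Multiply numerator and denominator by -5*sqrt(26) + 3*sqrt(30).
Denominator becomes -380; numerator becomes -10*sqrt(195) - 5*sqrt(26) + 3*sqrt(30) + 90.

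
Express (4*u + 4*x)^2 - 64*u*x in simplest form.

Expand the square and combine the 64*u*x term.

16*(u - x)^2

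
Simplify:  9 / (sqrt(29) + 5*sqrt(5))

(-3*sqrt(29) + 15*sqrt(5))/32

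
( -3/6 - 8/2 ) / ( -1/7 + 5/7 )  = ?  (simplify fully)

-63/8

Numerator: -3/6 - 8/2 = -9/2
Denominator: -1/7 + 5/7 = 4/7
Divide: (-9/2) · (7/4) = -63/8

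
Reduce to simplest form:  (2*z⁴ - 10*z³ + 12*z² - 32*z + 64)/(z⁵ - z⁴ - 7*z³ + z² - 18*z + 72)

Factor: 2*z⁴ - 10*z³ + 12*z² - 32*z + 64 = 2·(z - 2)·(z² + z + 4)·(z - 4);  z⁵ - z⁴ - 7*z³ + z² - 18*z + 72 = (z + 3)·(z - 3)·(z² + z + 4)·(z - 2)
Cancel the common factors (z² + z + 4), (z - 2).

(2*z - 8)/(z² - 9)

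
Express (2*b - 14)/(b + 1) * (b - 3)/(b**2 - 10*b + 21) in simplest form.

Factor: 2*b - 14 = 2*(b - 7);  b**2 - 10*b + 21 = (b - 3)*(b - 7)
Cancel the common factors (b - 7), (b - 3).

2/(b + 1)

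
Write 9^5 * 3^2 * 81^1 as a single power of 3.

3^16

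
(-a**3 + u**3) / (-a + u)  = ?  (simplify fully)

a**2 + a*u + u**2

Apply the difference-of-cubes factorisation and cancel (-a + u).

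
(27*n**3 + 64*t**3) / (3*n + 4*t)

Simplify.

(4*t)**3 + (3*n)**3 = (3*n + 4*t)(9*n**2 - 12*n*t + 16*t**2).

9*n**2 - 12*n*t + 16*t**2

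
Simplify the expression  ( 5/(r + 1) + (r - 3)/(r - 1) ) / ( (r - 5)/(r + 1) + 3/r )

(r³ + 3*r² - 8*r)/(r³ - 3*r² + 5*r - 3)

Numerator: 5/(r + 1) + (r - 3)/(r - 1) = (r² + 3*r - 8)/(r² - 1)
Denominator: (r - 5)/(r + 1) + 3/r = (r² - 2*r + 3)/(r² + r)
Divide: ((r² + 3*r - 8)/(r² - 1)) · ((r² + r)/(r² - 2*r + 3)) = (r³ + 3*r² - 8*r)/(r³ - 3*r² + 5*r - 3)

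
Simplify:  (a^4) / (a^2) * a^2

a^4

Quotient: a^2
Multiply by a^2: add exponents.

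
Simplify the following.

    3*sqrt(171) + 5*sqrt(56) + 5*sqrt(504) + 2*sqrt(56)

9*sqrt(19) + 44*sqrt(14)

3*sqrt(171) = 9*sqrt(19); 5*sqrt(56) = 10*sqrt(14); 5*sqrt(504) = 30*sqrt(14); 2*sqrt(56) = 4*sqrt(14)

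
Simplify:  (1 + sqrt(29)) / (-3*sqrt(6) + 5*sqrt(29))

(3*sqrt(6) + 5*sqrt(29) + 3*sqrt(174) + 145)/671

Multiply numerator and denominator by 3*sqrt(6) + 5*sqrt(29).
Denominator becomes 671; numerator becomes 3*sqrt(6) + 5*sqrt(29) + 3*sqrt(174) + 145.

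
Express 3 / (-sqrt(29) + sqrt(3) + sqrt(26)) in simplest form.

(3*sqrt(26) + 26*sqrt(3) + sqrt(2262))/52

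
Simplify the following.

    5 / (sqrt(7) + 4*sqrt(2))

(-sqrt(7) + 4*sqrt(2))/5

Multiply numerator and denominator by -4*sqrt(2) + sqrt(7).
Denominator becomes -25; numerator becomes -20*sqrt(2) + 5*sqrt(7).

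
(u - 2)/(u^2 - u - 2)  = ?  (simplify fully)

Factor: u^2 - u - 2 = (u - 2)*(u + 1)
Cancel the common factor (u - 2).

1/(u + 1)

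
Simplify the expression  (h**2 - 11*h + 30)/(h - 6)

h - 5

Factor: h**2 - 11*h + 30 = (h - 6)*(h - 5)
Cancel the common factor (h - 6).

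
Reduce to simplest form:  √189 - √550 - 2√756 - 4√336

-25*√21 - 5*√22

√189 = 3*√21; √550 = 5*√22; 2√756 = 12*√21; 4√336 = 16*√21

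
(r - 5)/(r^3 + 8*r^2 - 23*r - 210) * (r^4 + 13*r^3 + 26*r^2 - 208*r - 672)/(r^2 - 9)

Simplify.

Factor: r^3 + 8*r^2 - 23*r - 210 = (r + 6)*(r + 7)*(r - 5);  r^4 + 13*r^3 + 26*r^2 - 208*r - 672 = (r + 6)*(r - 4)*(r + 7)*(r + 4);  r^2 - 9 = (r - 3)*(r + 3)
Cancel the common factors (r + 6), (r - 5), (r + 7).

(r^2 - 16)/(r^2 - 9)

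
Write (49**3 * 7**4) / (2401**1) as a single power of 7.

49**3 = 7**6; 7**4 = 7**4; 2401**1 = 7**4
Combine exponents: 7**6

7**6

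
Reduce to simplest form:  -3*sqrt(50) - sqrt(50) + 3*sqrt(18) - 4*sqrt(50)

3*sqrt(50) = 15*sqrt(2); sqrt(50) = 5*sqrt(2); 3*sqrt(18) = 9*sqrt(2); 4*sqrt(50) = 20*sqrt(2)
Combine: (-15 - 5 + 9 - 20)·sqrt(2) = -31*sqrt(2)

-31*sqrt(2)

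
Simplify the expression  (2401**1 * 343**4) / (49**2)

7**12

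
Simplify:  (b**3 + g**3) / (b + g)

b**2 - b*g + g**2

b**3 + g**3 = (b + g)(b**2 - b*g + g**2).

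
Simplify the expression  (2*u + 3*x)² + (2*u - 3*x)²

8*u² + 18*x²

Write as f((2*u),(3*x)) + f((2*u),-(3*x)) and expand.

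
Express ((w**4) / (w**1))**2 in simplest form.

Inside the bracket: w**3
Raise to the power 2: w**6

w**6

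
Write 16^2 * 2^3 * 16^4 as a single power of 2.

2^27

16^2 = 2^8; 2^3 = 2^3; 16^4 = 2^16
Combine exponents: 2^27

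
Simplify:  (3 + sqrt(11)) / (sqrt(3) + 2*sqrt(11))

Multiply numerator and denominator by -sqrt(3) + 2*sqrt(11).
Denominator becomes 41; numerator becomes -sqrt(33) - 3*sqrt(3) + 6*sqrt(11) + 22.

(-sqrt(33) - 3*sqrt(3) + 6*sqrt(11) + 22)/41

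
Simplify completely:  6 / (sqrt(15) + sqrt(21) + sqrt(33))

Group as (sqrt(15) + sqrt(21)) + sqrt(33); multiply by (sqrt(15) + sqrt(21)) - sqrt(33), then rationalise the remaining surd.

(-4*sqrt(1155) + 2*sqrt(33) + 18*sqrt(21) + 26*sqrt(15))/139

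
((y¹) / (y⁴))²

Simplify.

y^(-6)

Inside the bracket: (y^-3)
Raise to the power 2: (y^-6)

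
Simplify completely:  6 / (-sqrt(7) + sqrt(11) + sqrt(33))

(-222*sqrt(7) - 90*sqrt(33) + 174*sqrt(11) + 132*sqrt(21))/83

Group as (sqrt(11) + sqrt(33)) - sqrt(7); multiply by (sqrt(11) + sqrt(33)) + sqrt(7), then rationalise the remaining surd.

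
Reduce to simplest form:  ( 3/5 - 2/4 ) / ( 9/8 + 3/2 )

4/105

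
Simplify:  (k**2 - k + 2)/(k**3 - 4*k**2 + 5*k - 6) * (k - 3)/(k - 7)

Factor: k**3 - 4*k**2 + 5*k - 6 = (k - 3)*(k**2 - k + 2)
Cancel the common factors (k**2 - k + 2), (k - 3).

1/(k - 7)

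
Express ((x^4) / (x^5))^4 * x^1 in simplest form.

Inside the bracket: (x^-1)
Raise to the power 4: (x^-4)
Multiply by x^1: add exponents.

x^(-3)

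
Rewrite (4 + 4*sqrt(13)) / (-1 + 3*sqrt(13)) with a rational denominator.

Multiply numerator and denominator by -3*sqrt(13) - 1.
Denominator becomes -116; numerator becomes -160 - 16*sqrt(13).

(4*sqrt(13) + 40)/29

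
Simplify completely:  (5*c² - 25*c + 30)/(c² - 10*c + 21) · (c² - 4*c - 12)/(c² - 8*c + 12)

Factor: 5*c² - 25*c + 30 = 5·(c - 3)·(c - 2);  c² - 10*c + 21 = (c - 7)·(c - 3);  c² - 4*c - 12 = (c + 2)·(c - 6);  c² - 8*c + 12 = (c - 6)·(c - 2)
Cancel the common factors (c - 2), (c - 3), (c - 6).

(5*c + 10)/(c - 7)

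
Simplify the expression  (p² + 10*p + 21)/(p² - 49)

(p + 3)/(p - 7)

Factor: p² + 10*p + 21 = (p + 3)·(p + 7);  p² - 49 = (p + 7)·(p - 7)
Cancel the common factor (p + 7).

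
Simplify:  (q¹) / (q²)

Quotient: (q^-1)

1/q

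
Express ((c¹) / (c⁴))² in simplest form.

Inside the bracket: (c^-3)
Raise to the power 2: (c^-6)

c^(-6)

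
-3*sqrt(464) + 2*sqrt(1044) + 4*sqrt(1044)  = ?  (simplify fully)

24*sqrt(29)

3*sqrt(464) = 12*sqrt(29); 2*sqrt(1044) = 12*sqrt(29); 4*sqrt(1044) = 24*sqrt(29)
Combine: (-12 + 12 + 24)·sqrt(29) = 24*sqrt(29)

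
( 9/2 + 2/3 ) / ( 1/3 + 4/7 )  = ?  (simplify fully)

217/38

Numerator: 9/2 + 2/3 = 31/6
Denominator: 1/3 + 4/7 = 19/21
Divide: (31/6) · (21/19) = 217/38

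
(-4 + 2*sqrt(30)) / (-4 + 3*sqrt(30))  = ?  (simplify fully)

(-2*sqrt(30) + 82)/127

Multiply numerator and denominator by -3*sqrt(30) - 4.
Denominator becomes -254; numerator becomes -164 + 4*sqrt(30).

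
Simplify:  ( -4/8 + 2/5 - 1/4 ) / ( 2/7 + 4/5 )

-49/152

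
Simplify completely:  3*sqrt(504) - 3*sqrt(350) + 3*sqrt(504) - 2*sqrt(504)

3*sqrt(504) = 18*sqrt(14); 3*sqrt(350) = 15*sqrt(14); 3*sqrt(504) = 18*sqrt(14); 2*sqrt(504) = 12*sqrt(14)
Combine: (18 - 15 + 18 - 12)·sqrt(14) = 9*sqrt(14)

9*sqrt(14)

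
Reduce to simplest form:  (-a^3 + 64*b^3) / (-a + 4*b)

a^2 + 4*a*b + 16*b^2

Apply the difference-of-cubes factorisation and cancel (-a + 4*b).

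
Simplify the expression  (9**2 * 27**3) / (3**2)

3**11

9**2 = 3**4; 27**3 = 3**9; 3**2 = 3**2
Combine exponents: 3**11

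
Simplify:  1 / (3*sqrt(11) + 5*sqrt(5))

Multiply numerator and denominator by -5*sqrt(5) + 3*sqrt(11).
Denominator becomes -26; numerator becomes -5*sqrt(5) + 3*sqrt(11).

(-3*sqrt(11) + 5*sqrt(5))/26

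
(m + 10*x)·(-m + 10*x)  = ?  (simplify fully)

-m² + 100*x²

Difference of squares with P = 10*x, Q = m.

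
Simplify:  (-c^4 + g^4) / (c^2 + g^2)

-c^2 + g^2

Factor g^4 - c^4 and cancel (c^2 + g^2).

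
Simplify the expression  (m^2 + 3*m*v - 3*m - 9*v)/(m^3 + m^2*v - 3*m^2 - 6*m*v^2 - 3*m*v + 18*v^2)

Factor: m^2 + 3*m*v - 3*m - 9*v = (m - 3)*(m + 3*v);  m^3 + m^2*v - 3*m^2 - 6*m*v^2 - 3*m*v + 18*v^2 = (m - 2*v)*(m - 3)*(m + 3*v)
Cancel the common factors (m - 3), (m + 3*v).

-1/(-m + 2*v)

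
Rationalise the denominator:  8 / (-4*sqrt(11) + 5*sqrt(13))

Multiply numerator and denominator by 4*sqrt(11) + 5*sqrt(13).
Denominator becomes 149; numerator becomes 32*sqrt(11) + 40*sqrt(13).

(32*sqrt(11) + 40*sqrt(13))/149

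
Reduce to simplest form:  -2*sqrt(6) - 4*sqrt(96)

-18*sqrt(6)

2*sqrt(6) = 2*sqrt(6); 4*sqrt(96) = 16*sqrt(6)
Combine: (-2 - 16)·sqrt(6) = -18*sqrt(6)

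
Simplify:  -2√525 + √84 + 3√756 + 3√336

22*√21

2√525 = 10*√21; √84 = 2*√21; 3√756 = 18*√21; 3√336 = 12*√21
Combine: (-10 + 2 + 18 + 12)·√21 = 22*√21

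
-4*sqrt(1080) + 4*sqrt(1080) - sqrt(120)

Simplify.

4*sqrt(1080) = 24*sqrt(30); 4*sqrt(1080) = 24*sqrt(30); sqrt(120) = 2*sqrt(30)
Combine: (-24 + 24 - 2)·sqrt(30) = -2*sqrt(30)

-2*sqrt(30)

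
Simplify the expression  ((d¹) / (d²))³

d^(-3)

Inside the bracket: (d^-1)
Raise to the power 3: (d^-3)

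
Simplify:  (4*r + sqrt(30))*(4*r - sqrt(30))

Difference of squares with P = 4*r, Q = sqrt(30).

16*r**2 - 30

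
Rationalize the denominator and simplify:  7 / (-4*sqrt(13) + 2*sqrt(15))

Multiply numerator and denominator by 2*sqrt(15) + 4*sqrt(13).
Denominator becomes -148; numerator becomes 14*sqrt(15) + 28*sqrt(13).

(-14*sqrt(13) - 7*sqrt(15))/74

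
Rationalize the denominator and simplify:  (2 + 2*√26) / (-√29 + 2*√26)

(2*√29 + 4*√26 + 2*√754 + 104)/75

Multiply numerator and denominator by √29 + 2*√26.
Denominator becomes 75; numerator becomes 2*√29 + 4*√26 + 2*√754 + 104.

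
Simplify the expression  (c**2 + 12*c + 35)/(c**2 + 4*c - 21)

Factor: c**2 + 12*c + 35 = (c + 7)*(c + 5);  c**2 + 4*c - 21 = (c - 3)*(c + 7)
Cancel the common factor (c + 7).

(c + 5)/(c - 3)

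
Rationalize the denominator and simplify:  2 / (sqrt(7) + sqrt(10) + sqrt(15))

(-5*sqrt(42) + sqrt(15) + 6*sqrt(10) + 9*sqrt(7))/69

Group as (sqrt(7) + sqrt(10)) + sqrt(15); multiply by (sqrt(7) + sqrt(10)) - sqrt(15), then rationalise the remaining surd.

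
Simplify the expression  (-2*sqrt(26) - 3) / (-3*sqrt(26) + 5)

Multiply numerator and denominator by 5 + 3*sqrt(26).
Denominator becomes -209; numerator becomes -171 - 19*sqrt(26).

(sqrt(26) + 9)/11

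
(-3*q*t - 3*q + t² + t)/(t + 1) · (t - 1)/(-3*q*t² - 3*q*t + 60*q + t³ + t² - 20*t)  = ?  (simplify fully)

(t - 1)/(t² + t - 20)

Factor: -3*q*t - 3*q + t² + t = (t + 1)·(-3*q + t);  -3*q*t² - 3*q*t + 60*q + t³ + t² - 20*t = (-3*q + t)·(t + 5)·(t - 4)
Cancel the common factors (t + 1), (-3*q + t).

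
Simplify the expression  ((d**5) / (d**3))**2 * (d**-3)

Inside the bracket: d**2
Raise to the power 2: d**4
Multiply by (d**-3): add exponents.

d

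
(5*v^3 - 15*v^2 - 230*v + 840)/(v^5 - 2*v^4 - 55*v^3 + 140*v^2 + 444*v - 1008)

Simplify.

Factor: 5*v^3 - 15*v^2 - 230*v + 840 = 5*(v - 4)*(v + 7)*(v - 6);  v^5 - 2*v^4 - 55*v^3 + 140*v^2 + 444*v - 1008 = (v + 3)*(v - 4)*(v + 7)*(v - 6)*(v - 2)
Cancel the common factors (v - 6), (v + 7), (v - 4).

5/(v^2 + v - 6)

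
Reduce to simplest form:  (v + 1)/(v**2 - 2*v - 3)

1/(v - 3)

Factor: v**2 - 2*v - 3 = (v - 3)*(v + 1)
Cancel the common factor (v + 1).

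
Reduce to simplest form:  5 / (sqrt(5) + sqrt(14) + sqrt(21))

Group as (sqrt(14) + sqrt(21)) + sqrt(5); multiply by (sqrt(14) + sqrt(21)) - sqrt(5), then rationalise the remaining surd.

(-35*sqrt(30) - 5*sqrt(21) + 30*sqrt(14) + 75*sqrt(5))/138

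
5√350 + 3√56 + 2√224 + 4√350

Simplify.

59*√14

5√350 = 25*√14; 3√56 = 6*√14; 2√224 = 8*√14; 4√350 = 20*√14
Combine: (25 + 6 + 8 + 20)·√14 = 59*√14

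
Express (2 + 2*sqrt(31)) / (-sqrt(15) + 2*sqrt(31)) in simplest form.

(2*sqrt(15) + 4*sqrt(31) + 2*sqrt(465) + 124)/109

Multiply numerator and denominator by sqrt(15) + 2*sqrt(31).
Denominator becomes 109; numerator becomes 2*sqrt(15) + 4*sqrt(31) + 2*sqrt(465) + 124.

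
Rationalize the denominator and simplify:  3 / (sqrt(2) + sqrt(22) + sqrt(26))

Group as (sqrt(2) + sqrt(22)) + sqrt(26); multiply by (sqrt(2) + sqrt(22)) - sqrt(26), then rationalise the remaining surd.

(-6*sqrt(286) - 3*sqrt(26) + 9*sqrt(22) + 69*sqrt(2))/86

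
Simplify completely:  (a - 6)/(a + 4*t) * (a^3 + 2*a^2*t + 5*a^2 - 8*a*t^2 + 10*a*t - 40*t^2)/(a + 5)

Factor: a^3 + 2*a^2*t + 5*a^2 - 8*a*t^2 + 10*a*t - 40*t^2 = (a + 5)*(a - 2*t)*(a + 4*t)
Cancel the common factors (a + 4*t), (a + 5).

a^2 - 2*a*t - 6*a + 12*t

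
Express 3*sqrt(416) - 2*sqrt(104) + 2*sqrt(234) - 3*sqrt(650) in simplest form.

-sqrt(26)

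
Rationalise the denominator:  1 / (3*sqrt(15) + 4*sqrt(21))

(-3*sqrt(15) + 4*sqrt(21))/201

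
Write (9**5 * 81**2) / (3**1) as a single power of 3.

3**17

9**5 = 3**10; 81**2 = 3**8; 3**1 = 3**1
Combine exponents: 3**17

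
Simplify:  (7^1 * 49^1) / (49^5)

7^1 = 7^1; 49^1 = 7^2; 49^5 = 7^10
Combine exponents: 7^(-7)

7^(-7)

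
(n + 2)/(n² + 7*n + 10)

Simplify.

Factor: n² + 7*n + 10 = (n + 5)·(n + 2)
Cancel the common factor (n + 2).

1/(n + 5)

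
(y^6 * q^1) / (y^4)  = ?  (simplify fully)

q*y^2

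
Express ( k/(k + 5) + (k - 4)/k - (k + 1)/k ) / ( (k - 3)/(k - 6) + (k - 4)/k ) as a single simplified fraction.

(k^3 - 11*k^2 + 5*k + 150)/(2*k^3 - 3*k^2 - 41*k + 120)

Numerator: k/(k + 5) + (k - 4)/k - (k + 1)/k = (k^2 - 5*k - 25)/(k^2 + 5*k)
Denominator: (k - 3)/(k - 6) + (k - 4)/k = (2*k^2 - 13*k + 24)/(k^2 - 6*k)
Divide: ((k^2 - 5*k - 25)/(k^2 + 5*k)) · ((k^2 - 6*k)/(2*k^2 - 13*k + 24)) = (k^3 - 11*k^2 + 5*k + 150)/(2*k^3 - 3*k^2 - 41*k + 120)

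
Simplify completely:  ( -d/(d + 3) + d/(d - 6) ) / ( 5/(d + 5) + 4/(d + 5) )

(d^2 + 5*d)/(d^2 - 3*d - 18)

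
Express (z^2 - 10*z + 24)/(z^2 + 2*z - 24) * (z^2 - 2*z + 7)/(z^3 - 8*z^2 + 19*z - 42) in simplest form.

Factor: z^2 - 10*z + 24 = (z - 6)*(z - 4);  z^2 + 2*z - 24 = (z - 4)*(z + 6);  z^3 - 8*z^2 + 19*z - 42 = (z - 6)*(z^2 - 2*z + 7)
Cancel the common factors (z^2 - 2*z + 7), (z - 6), (z - 4).

1/(z + 6)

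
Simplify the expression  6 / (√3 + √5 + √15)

Group as (√3 + √15) + √5; multiply by (√3 + √15) - √5, then rationalise the remaining surd.

(-180 - 42*√15 + 78*√5 + 102*√3)/11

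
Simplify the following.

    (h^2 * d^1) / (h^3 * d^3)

Quotient: (h^-1) * (d^-2)

1/(d^2*h)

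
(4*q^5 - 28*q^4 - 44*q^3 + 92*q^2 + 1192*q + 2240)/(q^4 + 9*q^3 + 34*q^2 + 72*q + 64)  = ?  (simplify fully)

(4*q^2 - 48*q + 140)/(q + 4)

Factor: 4*q^5 - 28*q^4 - 44*q^3 + 92*q^2 + 1192*q + 2240 = 4*(q + 2)*(q - 7)*(q - 5)*(q^2 + 3*q + 8);  q^4 + 9*q^3 + 34*q^2 + 72*q + 64 = (q^2 + 3*q + 8)*(q + 2)*(q + 4)
Cancel the common factors (q^2 + 3*q + 8), (q + 2).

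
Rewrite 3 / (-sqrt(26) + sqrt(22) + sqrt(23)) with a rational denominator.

(-57*sqrt(26) + 75*sqrt(23) + 81*sqrt(22) + 12*sqrt(3289))/1663

Group as (sqrt(22) + sqrt(23)) - sqrt(26); multiply by (sqrt(22) + sqrt(23)) + sqrt(26), then rationalise the remaining surd.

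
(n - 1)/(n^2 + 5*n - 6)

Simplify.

Factor: n^2 + 5*n - 6 = (n + 6)*(n - 1)
Cancel the common factor (n - 1).

1/(n + 6)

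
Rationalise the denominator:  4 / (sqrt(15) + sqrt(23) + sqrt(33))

Group as (sqrt(15) + sqrt(23)) + sqrt(33); multiply by (sqrt(15) + sqrt(23)) - sqrt(33), then rationalise the remaining surd.

(-24*sqrt(1265) + 20*sqrt(33) + 100*sqrt(23) + 164*sqrt(15))/1355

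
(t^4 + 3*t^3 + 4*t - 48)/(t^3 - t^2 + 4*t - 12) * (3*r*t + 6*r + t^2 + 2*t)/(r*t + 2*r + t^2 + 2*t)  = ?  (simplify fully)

Factor: t^4 + 3*t^3 + 4*t - 48 = (t - 2)*(t + 4)*(t^2 + t + 6);  t^3 - t^2 + 4*t - 12 = (t^2 + t + 6)*(t - 2);  3*r*t + 6*r + t^2 + 2*t = (t + 2)*(3*r + t);  r*t + 2*r + t^2 + 2*t = (t + 2)*(r + t)
Cancel the common factors (t^2 + t + 6), (t - 2), (t + 2).

(3*r*t + 12*r + t^2 + 4*t)/(r + t)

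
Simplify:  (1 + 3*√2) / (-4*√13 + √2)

Multiply numerator and denominator by √2 + 4*√13.
Denominator becomes -206; numerator becomes √2 + 6 + 4*√13 + 12*√26.

(-12*√26 - 4*√13 - 6 - √2)/206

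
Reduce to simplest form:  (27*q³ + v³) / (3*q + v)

Factor as (a+b)(a^2-ab+b^2) with a=(3*q), b=v.

9*q² - 3*q*v + v²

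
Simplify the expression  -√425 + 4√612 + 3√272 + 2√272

√425 = 5*√17; 4√612 = 24*√17; 3√272 = 12*√17; 2√272 = 8*√17
Combine: (-5 + 24 + 12 + 8)·√17 = 39*√17

39*√17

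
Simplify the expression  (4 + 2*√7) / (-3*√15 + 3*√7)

Multiply numerator and denominator by 3*√7 + 3*√15.
Denominator becomes -72; numerator becomes 12*√7 + 42 + 12*√15 + 6*√105.

(-√105 - 2*√15 - 7 - 2*√7)/12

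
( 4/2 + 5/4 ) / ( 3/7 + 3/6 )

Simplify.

7/2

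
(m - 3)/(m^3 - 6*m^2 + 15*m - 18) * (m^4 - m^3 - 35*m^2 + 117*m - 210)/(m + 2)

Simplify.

Factor: m^3 - 6*m^2 + 15*m - 18 = (m - 3)*(m^2 - 3*m + 6);  m^4 - m^3 - 35*m^2 + 117*m - 210 = (m - 5)*(m + 7)*(m^2 - 3*m + 6)
Cancel the common factors (m^2 - 3*m + 6), (m - 3).

(m^2 + 2*m - 35)/(m + 2)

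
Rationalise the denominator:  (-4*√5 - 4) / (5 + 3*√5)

(-10 + 2*√5)/5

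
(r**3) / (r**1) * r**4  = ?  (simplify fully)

Quotient: r**2
Multiply by r**4: add exponents.

r**6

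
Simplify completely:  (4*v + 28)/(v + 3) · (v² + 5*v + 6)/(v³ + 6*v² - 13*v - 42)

Factor: 4*v + 28 = 4·(v + 7);  v² + 5*v + 6 = (v + 2)·(v + 3);  v³ + 6*v² - 13*v - 42 = (v + 2)·(v - 3)·(v + 7)
Cancel the common factors (v + 7), (v + 3), (v + 2).

4/(v - 3)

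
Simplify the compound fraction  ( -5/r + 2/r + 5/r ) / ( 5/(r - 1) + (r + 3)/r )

Numerator: -5/r + 2/r + 5/r = 2/r
Denominator: 5/(r - 1) + (r + 3)/r = (r² + 7*r - 3)/(r² - r)
Divide: (2/r) · ((r² - r)/(r² + 7*r - 3)) = (2*r - 2)/(r² + 7*r - 3)

(2*r - 2)/(r² + 7*r - 3)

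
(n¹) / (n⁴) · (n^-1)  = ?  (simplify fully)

Quotient: (n^-3)
Multiply by (n^-1): add exponents.

n^(-4)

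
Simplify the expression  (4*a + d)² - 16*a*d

(4*a - d)²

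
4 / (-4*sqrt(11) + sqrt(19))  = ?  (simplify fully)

(-16*sqrt(11) - 4*sqrt(19))/157

Multiply numerator and denominator by sqrt(19) + 4*sqrt(11).
Denominator becomes -157; numerator becomes 4*sqrt(19) + 16*sqrt(11).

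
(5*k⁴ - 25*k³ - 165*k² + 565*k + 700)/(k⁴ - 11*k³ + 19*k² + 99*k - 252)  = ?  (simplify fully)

Factor: 5*k⁴ - 25*k³ - 165*k² + 565*k + 700 = 5·(k - 4)·(k - 7)·(k + 5)·(k + 1);  k⁴ - 11*k³ + 19*k² + 99*k - 252 = (k + 3)·(k - 4)·(k - 7)·(k - 3)
Cancel the common factors (k - 4), (k - 7).

(5*k² + 30*k + 25)/(k² - 9)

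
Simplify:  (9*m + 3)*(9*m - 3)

81*m**2 - 9

(9*m)**2 - (3)**2 = 81*m**2 - 9.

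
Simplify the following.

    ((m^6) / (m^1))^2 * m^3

m^13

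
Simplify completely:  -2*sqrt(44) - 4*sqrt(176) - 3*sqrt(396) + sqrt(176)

2*sqrt(44) = 4*sqrt(11); 4*sqrt(176) = 16*sqrt(11); 3*sqrt(396) = 18*sqrt(11); sqrt(176) = 4*sqrt(11)
Combine: (-4 - 16 - 18 + 4)·sqrt(11) = -34*sqrt(11)

-34*sqrt(11)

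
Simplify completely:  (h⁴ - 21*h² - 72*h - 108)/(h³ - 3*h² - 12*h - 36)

h + 3

Factor: h⁴ - 21*h² - 72*h - 108 = (h - 6)·(h + 3)·(h² + 3*h + 6);  h³ - 3*h² - 12*h - 36 = (h² + 3*h + 6)·(h - 6)
Cancel the common factors (h² + 3*h + 6), (h - 6).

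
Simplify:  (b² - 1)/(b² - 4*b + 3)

(b + 1)/(b - 3)

Factor: b² - 1 = (b + 1)·(b - 1);  b² - 4*b + 3 = (b - 3)·(b - 1)
Cancel the common factor (b - 1).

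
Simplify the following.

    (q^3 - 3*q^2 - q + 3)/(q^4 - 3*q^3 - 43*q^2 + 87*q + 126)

Factor: q^3 - 3*q^2 - q + 3 = (q - 1)*(q + 1)*(q - 3);  q^4 - 3*q^3 - 43*q^2 + 87*q + 126 = (q - 3)*(q - 7)*(q + 6)*(q + 1)
Cancel the common factors (q - 3), (q + 1).

(q - 1)/(q^2 - q - 42)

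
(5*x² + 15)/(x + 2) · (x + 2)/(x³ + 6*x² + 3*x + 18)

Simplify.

Factor: 5*x² + 15 = 5·(x² + 3);  x³ + 6*x² + 3*x + 18 = (x + 6)·(x² + 3)
Cancel the common factors (x² + 3), (x + 2).

5/(x + 6)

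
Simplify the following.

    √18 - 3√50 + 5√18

3*√2

√18 = 3*√2; 3√50 = 15*√2; 5√18 = 15*√2
Combine: (3 - 15 + 15)·√2 = 3*√2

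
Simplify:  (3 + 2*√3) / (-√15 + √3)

Multiply numerator and denominator by √3 + √15.
Denominator becomes -12; numerator becomes 3*√3 + 6 + 3*√15 + 6*√5.

(-2*√5 - √15 - 2 - √3)/4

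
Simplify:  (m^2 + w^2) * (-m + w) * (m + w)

(w+m)(w-m) = -m^2 + w^2; continue pairing.

-m^4 + w^4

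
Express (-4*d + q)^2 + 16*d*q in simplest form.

Expand the square and combine the 16*d*q term.

(4*d + q)^2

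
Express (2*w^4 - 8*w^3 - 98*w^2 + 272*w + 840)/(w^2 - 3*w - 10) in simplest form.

Factor: 2*w^4 - 8*w^3 - 98*w^2 + 272*w + 840 = 2*(w + 6)*(w + 2)*(w - 7)*(w - 5);  w^2 - 3*w - 10 = (w + 2)*(w - 5)
Cancel the common factors (w + 2), (w - 5).

2*w^2 - 2*w - 84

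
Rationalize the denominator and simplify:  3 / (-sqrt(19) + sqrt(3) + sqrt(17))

Group as (sqrt(3) + sqrt(17)) - sqrt(19); multiply by (sqrt(3) + sqrt(17)) + sqrt(19), then rationalise the remaining surd.

(-3*sqrt(19) + 15*sqrt(17) + 99*sqrt(3) + 6*sqrt(969))/203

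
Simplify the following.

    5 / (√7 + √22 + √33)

(-11*√42 - 2*√33 + 9*√22 + 24*√7)/60

Group as (√7 + √22) + √33; multiply by (√7 + √22) - √33, then rationalise the remaining surd.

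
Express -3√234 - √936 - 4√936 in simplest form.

-39*√26

3√234 = 9*√26; √936 = 6*√26; 4√936 = 24*√26
Combine: (-9 - 6 - 24)·√26 = -39*√26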